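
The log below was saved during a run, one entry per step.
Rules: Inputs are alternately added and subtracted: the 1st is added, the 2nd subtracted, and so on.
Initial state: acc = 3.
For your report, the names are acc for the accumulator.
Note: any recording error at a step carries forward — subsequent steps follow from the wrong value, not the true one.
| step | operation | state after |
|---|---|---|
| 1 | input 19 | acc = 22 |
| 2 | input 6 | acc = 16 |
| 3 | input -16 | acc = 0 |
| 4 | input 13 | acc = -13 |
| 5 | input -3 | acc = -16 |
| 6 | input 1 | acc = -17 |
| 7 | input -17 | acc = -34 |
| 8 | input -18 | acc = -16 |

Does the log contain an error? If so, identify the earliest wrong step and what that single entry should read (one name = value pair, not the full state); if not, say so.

no error

Step 1: acc = 3 + 19 = 22 — exactly as logged.
Step 2: acc = 22 - 6 = 16 — agrees with the log.
Step 3: acc = 16 + -16 = 0 — confirmed correct.
Step 4: acc = 0 - 13 = -13 — exactly as logged.
Step 5: acc = -13 + -3 = -16 — no discrepancy.
Step 6: acc = -16 - 1 = -17 — consistent with the log.
Step 7: acc = -17 + -17 = -34 — confirmed correct.
Step 8: acc = -34 - -18 = -16 — in agreement.
Each recorded entry agrees with the recomputation.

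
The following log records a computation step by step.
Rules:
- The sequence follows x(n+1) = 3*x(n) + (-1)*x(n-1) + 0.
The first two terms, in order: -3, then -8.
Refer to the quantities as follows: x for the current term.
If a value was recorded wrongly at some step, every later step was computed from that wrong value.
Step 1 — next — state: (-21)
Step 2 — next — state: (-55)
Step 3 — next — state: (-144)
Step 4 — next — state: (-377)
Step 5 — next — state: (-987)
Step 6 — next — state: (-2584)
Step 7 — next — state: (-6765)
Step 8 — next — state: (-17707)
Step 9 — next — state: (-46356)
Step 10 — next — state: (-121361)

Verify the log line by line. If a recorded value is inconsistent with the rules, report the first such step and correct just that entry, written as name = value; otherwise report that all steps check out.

step 8, x = -17711

step 1: x = 3*(-8) + (-1)*(-3) + (0) = -21 -> no discrepancy
step 2: x = 3*(-21) + (-1)*(-8) + (0) = -55 -> same as recorded
step 3: x = 3*(-55) + (-1)*(-21) + (0) = -144 -> confirmed correct
step 4: x = 3*(-144) + (-1)*(-55) + (0) = -377 -> verified
step 5: x = 3*(-377) + (-1)*(-144) + (0) = -987 -> matches
step 6: x = 3*(-987) + (-1)*(-377) + (0) = -2584 -> agrees with the log
step 7: x = 3*(-2584) + (-1)*(-987) + (0) = -6765 -> matches
step 8: x = 3*(-6765) + (-1)*(-2584) + (0) = -17711 -> the log disagrees here
That makes step 8 the first incorrect line — x = -17711 is what it should show.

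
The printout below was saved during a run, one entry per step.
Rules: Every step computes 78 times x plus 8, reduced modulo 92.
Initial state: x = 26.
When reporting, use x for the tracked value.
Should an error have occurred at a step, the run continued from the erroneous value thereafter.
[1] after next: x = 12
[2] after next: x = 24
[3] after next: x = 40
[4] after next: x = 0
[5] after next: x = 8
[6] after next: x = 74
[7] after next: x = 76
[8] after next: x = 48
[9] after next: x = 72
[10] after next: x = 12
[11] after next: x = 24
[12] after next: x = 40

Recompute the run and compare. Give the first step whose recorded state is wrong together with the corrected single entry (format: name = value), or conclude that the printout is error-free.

Recomputing the run from the initial state:
step 1: x = 12
step 2: x = 24
step 3: x = 40
step 4: x = 0
step 5: x = 8
step 6: x = 80
step 7: x = 84
step 8: x = 28
step 9: x = 76
step 10: x = 48
step 11: x = 72
step 12: x = 12
The first disagreement with the printout is at step 6, where the value should be x = 80.

step 6, x = 80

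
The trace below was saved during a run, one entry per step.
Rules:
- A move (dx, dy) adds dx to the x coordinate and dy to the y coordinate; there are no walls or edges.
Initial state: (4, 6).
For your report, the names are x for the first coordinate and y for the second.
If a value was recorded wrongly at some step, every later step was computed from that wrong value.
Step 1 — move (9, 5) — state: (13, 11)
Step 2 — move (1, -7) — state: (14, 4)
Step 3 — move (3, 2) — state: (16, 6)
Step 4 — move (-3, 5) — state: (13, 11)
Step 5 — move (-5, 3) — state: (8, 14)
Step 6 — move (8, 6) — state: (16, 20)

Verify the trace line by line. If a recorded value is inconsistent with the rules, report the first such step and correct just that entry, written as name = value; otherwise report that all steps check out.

Recomputing the run from the initial state:
step 1: x = 13, y = 11
step 2: x = 14, y = 4
step 3: x = 17, y = 6
step 4: x = 14, y = 11
step 5: x = 9, y = 14
step 6: x = 17, y = 20
The first disagreement with the trace is at step 3, where the value should be x = 17.

step 3, x = 17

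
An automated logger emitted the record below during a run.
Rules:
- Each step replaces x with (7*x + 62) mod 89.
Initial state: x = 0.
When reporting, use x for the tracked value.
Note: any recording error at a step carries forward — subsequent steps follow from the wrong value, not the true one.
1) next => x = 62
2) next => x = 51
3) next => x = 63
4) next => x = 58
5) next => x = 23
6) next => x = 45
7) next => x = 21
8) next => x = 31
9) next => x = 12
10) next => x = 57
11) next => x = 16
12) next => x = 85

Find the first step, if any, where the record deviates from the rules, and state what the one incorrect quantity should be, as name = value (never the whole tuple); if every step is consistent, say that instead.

no error

Recomputing the run from the initial state:
step 1: x = 62
step 2: x = 51
step 3: x = 63
step 4: x = 58
step 5: x = 23
step 6: x = 45
step 7: x = 21
step 8: x = 31
step 9: x = 12
step 10: x = 57
step 11: x = 16
step 12: x = 85
This matches the record at every step.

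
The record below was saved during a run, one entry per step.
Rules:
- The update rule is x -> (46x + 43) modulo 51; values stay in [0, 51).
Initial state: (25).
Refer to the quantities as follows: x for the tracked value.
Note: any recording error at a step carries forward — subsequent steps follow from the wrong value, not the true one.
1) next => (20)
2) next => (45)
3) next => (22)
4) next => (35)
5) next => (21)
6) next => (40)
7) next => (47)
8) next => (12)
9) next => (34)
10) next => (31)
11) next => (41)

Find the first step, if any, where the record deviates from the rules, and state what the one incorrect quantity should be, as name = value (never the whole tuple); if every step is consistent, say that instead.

step 10, x = 26

step 1: x = (46*25 + 43) mod 51 = 20 -> same as recorded
step 2: x = (46*20 + 43) mod 51 = 45 -> checks out
step 3: x = (46*45 + 43) mod 51 = 22 -> checks out
step 4: x = (46*22 + 43) mod 51 = 35 -> same as recorded
step 5: x = (46*35 + 43) mod 51 = 21 -> no discrepancy
step 6: x = (46*21 + 43) mod 51 = 40 -> checks out
step 7: x = (46*40 + 43) mod 51 = 47 -> agrees with the record
step 8: x = (46*47 + 43) mod 51 = 12 -> matches
step 9: x = (46*12 + 43) mod 51 = 34 -> confirmed correct
step 10: x = (46*34 + 43) mod 51 = 26 -> the recorded entry deviates here
The audit stops at step 10: the recorded entry is wrong and should be x = 26.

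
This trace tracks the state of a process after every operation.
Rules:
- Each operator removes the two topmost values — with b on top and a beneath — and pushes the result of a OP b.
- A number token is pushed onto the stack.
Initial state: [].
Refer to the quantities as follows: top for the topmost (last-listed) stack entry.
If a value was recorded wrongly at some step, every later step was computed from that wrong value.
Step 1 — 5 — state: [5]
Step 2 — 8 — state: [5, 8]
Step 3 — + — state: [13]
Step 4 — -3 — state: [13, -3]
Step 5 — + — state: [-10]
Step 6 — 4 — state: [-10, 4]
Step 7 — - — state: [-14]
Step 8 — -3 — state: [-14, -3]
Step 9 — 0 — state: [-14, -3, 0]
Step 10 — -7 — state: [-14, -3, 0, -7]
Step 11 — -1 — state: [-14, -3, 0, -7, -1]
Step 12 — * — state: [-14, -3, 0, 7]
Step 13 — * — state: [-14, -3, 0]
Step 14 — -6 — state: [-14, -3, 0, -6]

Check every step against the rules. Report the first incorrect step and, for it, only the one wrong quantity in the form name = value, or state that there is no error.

Step 1: push 5: top = 5 — same as recorded.
Step 2: push 8: top = 8 — agrees with the trace.
Step 3: 5 + 8 = 13 — matches.
Step 4: push -3: top = -3 — exactly as logged.
Step 5: 13 + -3 = 10 — a discrepancy with the trace.
The audit stops at step 5: the recorded entry is wrong and should be top = 10.

step 5, top = 10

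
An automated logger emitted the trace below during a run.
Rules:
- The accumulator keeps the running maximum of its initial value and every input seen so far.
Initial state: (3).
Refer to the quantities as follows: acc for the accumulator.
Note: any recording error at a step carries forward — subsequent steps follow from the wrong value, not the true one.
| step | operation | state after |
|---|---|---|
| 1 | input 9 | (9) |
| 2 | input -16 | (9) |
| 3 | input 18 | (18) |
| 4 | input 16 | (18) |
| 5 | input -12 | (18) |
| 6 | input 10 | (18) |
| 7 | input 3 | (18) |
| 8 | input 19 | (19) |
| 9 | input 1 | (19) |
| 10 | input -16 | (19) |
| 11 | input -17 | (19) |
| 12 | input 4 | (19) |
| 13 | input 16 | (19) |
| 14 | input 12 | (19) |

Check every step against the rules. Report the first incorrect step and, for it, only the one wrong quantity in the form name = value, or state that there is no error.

1. acc = max(3, 9) = 9 (verified)
2. acc = max(9, -16) = 9 (in agreement)
3. acc = max(9, 18) = 18 (verified)
4. acc = max(18, 16) = 18 (verified)
5. acc = max(18, -12) = 18 (checks out)
6. acc = max(18, 10) = 18 (checks out)
7. acc = max(18, 3) = 18 (same as recorded)
8. acc = max(18, 19) = 19 (same as recorded)
9. acc = max(19, 1) = 19 (checks out)
10. acc = max(19, -16) = 19 (agrees with the trace)
11. acc = max(19, -17) = 19 (confirmed correct)
12. acc = max(19, 4) = 19 (consistent with the trace)
13. acc = max(19, 16) = 19 (verified)
14. acc = max(19, 12) = 19 (in agreement)
Nothing is out of place; the run is error-free.

no error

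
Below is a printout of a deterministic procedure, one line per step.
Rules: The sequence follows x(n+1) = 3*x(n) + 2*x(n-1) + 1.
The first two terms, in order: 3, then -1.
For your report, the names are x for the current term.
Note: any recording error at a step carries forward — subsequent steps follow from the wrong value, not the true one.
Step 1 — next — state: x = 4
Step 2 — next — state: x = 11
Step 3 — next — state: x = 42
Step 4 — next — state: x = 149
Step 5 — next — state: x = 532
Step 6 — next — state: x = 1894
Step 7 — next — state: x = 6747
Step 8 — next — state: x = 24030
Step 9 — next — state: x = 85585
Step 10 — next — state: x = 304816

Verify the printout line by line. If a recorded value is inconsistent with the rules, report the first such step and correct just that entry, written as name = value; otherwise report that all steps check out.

Recomputing the run from the initial state:
step 1: x = 4
step 2: x = 11
step 3: x = 42
step 4: x = 149
step 5: x = 532
step 6: x = 1895
step 7: x = 6750
step 8: x = 24041
step 9: x = 85624
step 10: x = 304955
The first disagreement with the printout is at step 6, where the value should be x = 1895.

step 6, x = 1895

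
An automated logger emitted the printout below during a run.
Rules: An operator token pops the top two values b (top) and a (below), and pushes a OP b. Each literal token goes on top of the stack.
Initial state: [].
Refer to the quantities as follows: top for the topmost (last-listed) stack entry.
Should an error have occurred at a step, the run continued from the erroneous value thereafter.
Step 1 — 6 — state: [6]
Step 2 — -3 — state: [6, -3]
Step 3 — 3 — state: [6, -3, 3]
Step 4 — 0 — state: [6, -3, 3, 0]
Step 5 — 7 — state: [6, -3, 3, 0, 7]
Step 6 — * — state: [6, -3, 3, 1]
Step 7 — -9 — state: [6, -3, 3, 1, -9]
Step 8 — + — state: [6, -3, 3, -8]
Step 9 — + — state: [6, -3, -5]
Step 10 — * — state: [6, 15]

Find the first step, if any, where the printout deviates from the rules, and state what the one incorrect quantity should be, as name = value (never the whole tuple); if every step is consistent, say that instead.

step 6, top = 0

step 1: push 6: top = 6 -> verified
step 2: push -3: top = -3 -> consistent with the printout
step 3: push 3: top = 3 -> confirmed correct
step 4: push 0: top = 0 -> matches
step 5: push 7: top = 7 -> checks out
step 6: 0 * 7 = 0 -> not what was recorded
Step 6 is the first one off; corrected, top = 0.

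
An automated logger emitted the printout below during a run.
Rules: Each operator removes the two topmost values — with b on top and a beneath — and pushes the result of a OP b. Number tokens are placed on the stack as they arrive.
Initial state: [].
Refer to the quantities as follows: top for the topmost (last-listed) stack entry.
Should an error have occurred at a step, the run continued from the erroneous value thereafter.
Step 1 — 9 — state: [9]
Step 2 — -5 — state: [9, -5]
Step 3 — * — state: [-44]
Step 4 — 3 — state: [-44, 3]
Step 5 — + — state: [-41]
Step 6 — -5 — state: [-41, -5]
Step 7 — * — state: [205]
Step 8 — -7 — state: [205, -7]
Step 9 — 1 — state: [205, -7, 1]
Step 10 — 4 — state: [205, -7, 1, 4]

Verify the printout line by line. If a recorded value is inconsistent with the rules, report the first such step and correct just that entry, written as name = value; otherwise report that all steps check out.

step 3, top = -45

Recomputing the run from the initial state:
step 1: [9]
step 2: [9, -5]
step 3: [-45]
step 4: [-45, 3]
step 5: [-42]
step 6: [-42, -5]
step 7: [210]
step 8: [210, -7]
step 9: [210, -7, 1]
step 10: [210, -7, 1, 4]
The first disagreement with the printout is at step 3, where the value should be top = -45.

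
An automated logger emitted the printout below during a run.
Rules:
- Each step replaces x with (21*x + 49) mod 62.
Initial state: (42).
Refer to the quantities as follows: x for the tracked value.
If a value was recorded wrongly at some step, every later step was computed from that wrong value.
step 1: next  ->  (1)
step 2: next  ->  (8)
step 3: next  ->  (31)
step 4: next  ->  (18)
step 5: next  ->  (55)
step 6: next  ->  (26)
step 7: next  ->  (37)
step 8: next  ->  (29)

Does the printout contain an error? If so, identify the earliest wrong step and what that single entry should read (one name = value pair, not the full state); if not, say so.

Recomputing the run from the initial state:
step 1: x = 1
step 2: x = 8
step 3: x = 31
step 4: x = 18
step 5: x = 55
step 6: x = 26
step 7: x = 37
step 8: x = 20
The first disagreement with the printout is at step 8, where the value should be x = 20.

step 8, x = 20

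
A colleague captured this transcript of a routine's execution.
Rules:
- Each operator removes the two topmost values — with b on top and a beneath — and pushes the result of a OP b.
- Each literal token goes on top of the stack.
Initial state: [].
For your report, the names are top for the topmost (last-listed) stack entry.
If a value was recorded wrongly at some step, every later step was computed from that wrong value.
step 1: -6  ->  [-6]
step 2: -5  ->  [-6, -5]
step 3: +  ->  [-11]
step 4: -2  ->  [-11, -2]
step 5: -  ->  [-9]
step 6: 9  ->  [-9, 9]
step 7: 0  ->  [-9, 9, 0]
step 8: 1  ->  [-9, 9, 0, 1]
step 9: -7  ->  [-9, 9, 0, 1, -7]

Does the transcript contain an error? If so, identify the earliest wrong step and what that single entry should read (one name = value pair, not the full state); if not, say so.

1. push -6: top = -6 (verified)
2. push -5: top = -5 (agrees with the transcript)
3. -6 + -5 = -11 (exactly as logged)
4. push -2: top = -2 (confirmed correct)
5. -11 - -2 = -9 (consistent with the transcript)
6. push 9: top = 9 (no discrepancy)
7. push 0: top = 0 (agrees with the transcript)
8. push 1: top = 1 (verified)
9. push -7: top = -7 (verified)
No step deviates from the rules.

no error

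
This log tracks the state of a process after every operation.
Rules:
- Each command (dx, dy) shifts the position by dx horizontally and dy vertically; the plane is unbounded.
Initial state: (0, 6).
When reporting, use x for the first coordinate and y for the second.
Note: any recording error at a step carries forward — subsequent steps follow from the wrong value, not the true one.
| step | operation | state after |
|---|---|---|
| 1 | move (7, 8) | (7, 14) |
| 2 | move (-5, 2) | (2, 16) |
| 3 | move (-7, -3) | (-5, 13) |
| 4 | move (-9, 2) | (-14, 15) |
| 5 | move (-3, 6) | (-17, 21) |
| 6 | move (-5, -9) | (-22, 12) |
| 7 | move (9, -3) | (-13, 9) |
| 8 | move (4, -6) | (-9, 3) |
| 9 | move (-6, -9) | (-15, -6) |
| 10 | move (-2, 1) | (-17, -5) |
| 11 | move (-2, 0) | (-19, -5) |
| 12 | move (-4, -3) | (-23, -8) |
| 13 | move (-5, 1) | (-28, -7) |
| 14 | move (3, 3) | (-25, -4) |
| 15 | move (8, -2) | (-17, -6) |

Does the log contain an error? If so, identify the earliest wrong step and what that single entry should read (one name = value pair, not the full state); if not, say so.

no error

1. x = 0 + (7) = 7, y = 6 + (8) = 14 (exactly as logged)
2. x = 7 + (-5) = 2, y = 14 + (2) = 16 (same as recorded)
3. x = 2 + (-7) = -5, y = 16 + (-3) = 13 (checks out)
4. x = -5 + (-9) = -14, y = 13 + (2) = 15 (no discrepancy)
5. x = -14 + (-3) = -17, y = 15 + (6) = 21 (exactly as logged)
6. x = -17 + (-5) = -22, y = 21 + (-9) = 12 (confirmed correct)
7. x = -22 + (9) = -13, y = 12 + (-3) = 9 (matches)
8. x = -13 + (4) = -9, y = 9 + (-6) = 3 (confirmed correct)
9. x = -9 + (-6) = -15, y = 3 + (-9) = -6 (matches)
10. x = -15 + (-2) = -17, y = -6 + (1) = -5 (consistent with the log)
11. x = -17 + (-2) = -19, y = -5 + (0) = -5 (exactly as logged)
12. x = -19 + (-4) = -23, y = -5 + (-3) = -8 (exactly as logged)
13. x = -23 + (-5) = -28, y = -8 + (1) = -7 (verified)
14. x = -28 + (3) = -25, y = -7 + (3) = -4 (same as recorded)
15. x = -25 + (8) = -17, y = -4 + (-2) = -6 (in agreement)
All steps check out; nothing to correct.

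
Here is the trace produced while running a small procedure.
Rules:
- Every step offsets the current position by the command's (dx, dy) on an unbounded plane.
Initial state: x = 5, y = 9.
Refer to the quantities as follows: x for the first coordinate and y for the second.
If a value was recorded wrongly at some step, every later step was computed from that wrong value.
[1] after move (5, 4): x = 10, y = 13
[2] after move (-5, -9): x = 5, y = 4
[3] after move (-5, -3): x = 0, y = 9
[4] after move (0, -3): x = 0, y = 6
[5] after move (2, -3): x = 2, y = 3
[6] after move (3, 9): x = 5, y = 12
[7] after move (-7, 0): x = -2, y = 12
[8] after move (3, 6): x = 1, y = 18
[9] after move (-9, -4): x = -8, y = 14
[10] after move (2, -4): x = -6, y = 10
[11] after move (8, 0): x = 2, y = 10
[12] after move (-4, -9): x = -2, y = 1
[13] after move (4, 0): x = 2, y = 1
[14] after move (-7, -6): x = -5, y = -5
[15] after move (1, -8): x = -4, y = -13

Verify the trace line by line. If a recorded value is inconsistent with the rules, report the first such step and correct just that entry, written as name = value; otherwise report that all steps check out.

Recomputing the run from the initial state:
step 1: x = 10, y = 13
step 2: x = 5, y = 4
step 3: x = 0, y = 1
step 4: x = 0, y = -2
step 5: x = 2, y = -5
step 6: x = 5, y = 4
step 7: x = -2, y = 4
step 8: x = 1, y = 10
step 9: x = -8, y = 6
step 10: x = -6, y = 2
step 11: x = 2, y = 2
step 12: x = -2, y = -7
step 13: x = 2, y = -7
step 14: x = -5, y = -13
step 15: x = -4, y = -21
The first disagreement with the trace is at step 3, where the value should be y = 1.

step 3, y = 1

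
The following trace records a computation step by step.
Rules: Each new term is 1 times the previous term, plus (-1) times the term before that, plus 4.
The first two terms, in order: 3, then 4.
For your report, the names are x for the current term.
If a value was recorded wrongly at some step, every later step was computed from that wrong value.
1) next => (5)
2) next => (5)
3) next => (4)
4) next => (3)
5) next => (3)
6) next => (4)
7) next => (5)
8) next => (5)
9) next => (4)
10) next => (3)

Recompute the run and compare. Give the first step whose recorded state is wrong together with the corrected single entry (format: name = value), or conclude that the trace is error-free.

no error

Recomputing the run from the initial state:
step 1: x = 5
step 2: x = 5
step 3: x = 4
step 4: x = 3
step 5: x = 3
step 6: x = 4
step 7: x = 5
step 8: x = 5
step 9: x = 4
step 10: x = 3
This matches the trace at every step.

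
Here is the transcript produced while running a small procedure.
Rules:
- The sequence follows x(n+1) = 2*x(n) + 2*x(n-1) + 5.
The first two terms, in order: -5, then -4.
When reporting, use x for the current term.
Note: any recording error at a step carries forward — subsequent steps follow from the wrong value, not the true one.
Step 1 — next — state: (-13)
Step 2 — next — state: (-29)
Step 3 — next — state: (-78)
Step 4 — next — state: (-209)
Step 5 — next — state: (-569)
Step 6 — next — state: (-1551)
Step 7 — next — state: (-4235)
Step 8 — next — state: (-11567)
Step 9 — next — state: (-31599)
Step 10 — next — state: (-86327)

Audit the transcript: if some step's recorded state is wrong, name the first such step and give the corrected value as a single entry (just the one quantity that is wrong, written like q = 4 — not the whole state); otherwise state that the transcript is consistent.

step 3, x = -79

Step 1: x = 2*(-4) + (2)*(-5) + (5) = -13 — in agreement.
Step 2: x = 2*(-13) + (2)*(-4) + (5) = -29 — verified.
Step 3: x = 2*(-29) + (2)*(-13) + (5) = -79 — this is not what the transcript shows.
The audit stops at step 3: the recorded entry is wrong and should be x = -79.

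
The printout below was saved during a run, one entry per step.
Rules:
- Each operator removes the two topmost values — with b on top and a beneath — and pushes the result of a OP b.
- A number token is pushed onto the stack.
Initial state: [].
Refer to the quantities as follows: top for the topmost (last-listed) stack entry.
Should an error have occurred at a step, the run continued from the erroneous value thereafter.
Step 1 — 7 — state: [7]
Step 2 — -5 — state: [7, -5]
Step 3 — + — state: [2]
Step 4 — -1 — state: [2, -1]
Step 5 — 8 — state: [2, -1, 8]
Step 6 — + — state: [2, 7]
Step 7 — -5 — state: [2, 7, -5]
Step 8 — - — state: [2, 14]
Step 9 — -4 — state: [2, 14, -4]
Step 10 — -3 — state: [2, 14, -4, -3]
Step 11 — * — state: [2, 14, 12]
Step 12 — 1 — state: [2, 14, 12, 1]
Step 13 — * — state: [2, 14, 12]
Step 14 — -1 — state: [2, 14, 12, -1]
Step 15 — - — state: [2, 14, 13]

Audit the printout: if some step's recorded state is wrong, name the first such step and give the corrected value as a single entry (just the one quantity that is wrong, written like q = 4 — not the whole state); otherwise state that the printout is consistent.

step 8, top = 12

1. push 7: top = 7 (confirmed correct)
2. push -5: top = -5 (matches)
3. 7 + -5 = 2 (agrees with the printout)
4. push -1: top = -1 (checks out)
5. push 8: top = 8 (in agreement)
6. -1 + 8 = 7 (agrees with the printout)
7. push -5: top = -5 (exactly as logged)
8. 7 - -5 = 12 (the printout disagrees here)
Step 8 is the first one off; corrected, top = 12.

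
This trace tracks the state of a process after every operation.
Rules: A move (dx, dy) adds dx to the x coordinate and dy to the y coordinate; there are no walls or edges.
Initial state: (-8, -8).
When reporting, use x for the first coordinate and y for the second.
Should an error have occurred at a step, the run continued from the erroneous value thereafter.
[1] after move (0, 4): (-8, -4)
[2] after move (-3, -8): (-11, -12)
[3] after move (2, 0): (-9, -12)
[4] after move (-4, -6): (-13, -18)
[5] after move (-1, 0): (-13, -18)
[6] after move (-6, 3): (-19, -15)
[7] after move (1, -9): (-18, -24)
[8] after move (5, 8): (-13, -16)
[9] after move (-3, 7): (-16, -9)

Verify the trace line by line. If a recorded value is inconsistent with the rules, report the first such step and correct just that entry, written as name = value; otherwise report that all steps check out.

step 5, x = -14

1. x = -8 + (0) = -8, y = -8 + (4) = -4 (checks out)
2. x = -8 + (-3) = -11, y = -4 + (-8) = -12 (confirmed correct)
3. x = -11 + (2) = -9, y = -12 + (0) = -12 (matches)
4. x = -9 + (-4) = -13, y = -12 + (-6) = -18 (matches)
5. x = -13 + (-1) = -14, y = -18 + (0) = -18 (the entry is off here)
Step 5 is the first one off; corrected, x = -14.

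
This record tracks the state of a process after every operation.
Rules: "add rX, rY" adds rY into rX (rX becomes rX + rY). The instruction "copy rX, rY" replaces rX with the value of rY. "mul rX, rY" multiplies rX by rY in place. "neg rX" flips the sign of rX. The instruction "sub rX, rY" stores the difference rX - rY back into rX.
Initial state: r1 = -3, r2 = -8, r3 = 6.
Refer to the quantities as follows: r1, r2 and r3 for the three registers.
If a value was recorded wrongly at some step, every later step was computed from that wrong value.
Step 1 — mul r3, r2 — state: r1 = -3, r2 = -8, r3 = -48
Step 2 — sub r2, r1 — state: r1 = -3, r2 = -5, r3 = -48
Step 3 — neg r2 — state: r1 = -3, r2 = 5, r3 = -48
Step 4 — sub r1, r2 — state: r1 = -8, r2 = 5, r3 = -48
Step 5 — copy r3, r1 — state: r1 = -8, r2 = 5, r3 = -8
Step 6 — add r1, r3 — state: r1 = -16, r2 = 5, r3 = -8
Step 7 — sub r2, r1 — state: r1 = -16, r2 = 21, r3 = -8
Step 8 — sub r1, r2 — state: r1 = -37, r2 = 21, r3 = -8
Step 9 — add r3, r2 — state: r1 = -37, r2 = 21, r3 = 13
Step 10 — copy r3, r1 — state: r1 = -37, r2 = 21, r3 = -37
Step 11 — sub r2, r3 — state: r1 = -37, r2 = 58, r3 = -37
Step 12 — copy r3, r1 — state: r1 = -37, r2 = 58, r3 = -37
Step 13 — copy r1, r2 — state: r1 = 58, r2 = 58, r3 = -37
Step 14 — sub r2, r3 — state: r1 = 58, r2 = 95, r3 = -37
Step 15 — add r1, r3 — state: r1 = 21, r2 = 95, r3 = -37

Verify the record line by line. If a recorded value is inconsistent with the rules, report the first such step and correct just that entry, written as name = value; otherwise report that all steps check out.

Recomputing the run from the initial state:
step 1: r1 = -3, r2 = -8, r3 = -48
step 2: r1 = -3, r2 = -5, r3 = -48
step 3: r1 = -3, r2 = 5, r3 = -48
step 4: r1 = -8, r2 = 5, r3 = -48
step 5: r1 = -8, r2 = 5, r3 = -8
step 6: r1 = -16, r2 = 5, r3 = -8
step 7: r1 = -16, r2 = 21, r3 = -8
step 8: r1 = -37, r2 = 21, r3 = -8
step 9: r1 = -37, r2 = 21, r3 = 13
step 10: r1 = -37, r2 = 21, r3 = -37
step 11: r1 = -37, r2 = 58, r3 = -37
step 12: r1 = -37, r2 = 58, r3 = -37
step 13: r1 = 58, r2 = 58, r3 = -37
step 14: r1 = 58, r2 = 95, r3 = -37
step 15: r1 = 21, r2 = 95, r3 = -37
This matches the record at every step.

no error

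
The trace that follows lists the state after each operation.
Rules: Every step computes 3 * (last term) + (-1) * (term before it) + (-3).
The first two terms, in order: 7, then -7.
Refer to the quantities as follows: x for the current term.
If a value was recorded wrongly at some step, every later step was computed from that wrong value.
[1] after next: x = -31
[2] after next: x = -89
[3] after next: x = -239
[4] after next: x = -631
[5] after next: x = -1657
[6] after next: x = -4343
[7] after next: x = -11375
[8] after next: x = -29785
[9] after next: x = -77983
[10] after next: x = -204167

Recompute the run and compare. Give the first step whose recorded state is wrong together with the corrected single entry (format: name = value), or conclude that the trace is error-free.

no error

step 1: x = 3*(-7) + (-1)*(7) + (-3) = -31 -> confirmed correct
step 2: x = 3*(-31) + (-1)*(-7) + (-3) = -89 -> matches
step 3: x = 3*(-89) + (-1)*(-31) + (-3) = -239 -> verified
step 4: x = 3*(-239) + (-1)*(-89) + (-3) = -631 -> same as recorded
step 5: x = 3*(-631) + (-1)*(-239) + (-3) = -1657 -> exactly as logged
step 6: x = 3*(-1657) + (-1)*(-631) + (-3) = -4343 -> no discrepancy
step 7: x = 3*(-4343) + (-1)*(-1657) + (-3) = -11375 -> verified
step 8: x = 3*(-11375) + (-1)*(-4343) + (-3) = -29785 -> no discrepancy
step 9: x = 3*(-29785) + (-1)*(-11375) + (-3) = -77983 -> exactly as logged
step 10: x = 3*(-77983) + (-1)*(-29785) + (-3) = -204167 -> consistent with the trace
Every step is consistent.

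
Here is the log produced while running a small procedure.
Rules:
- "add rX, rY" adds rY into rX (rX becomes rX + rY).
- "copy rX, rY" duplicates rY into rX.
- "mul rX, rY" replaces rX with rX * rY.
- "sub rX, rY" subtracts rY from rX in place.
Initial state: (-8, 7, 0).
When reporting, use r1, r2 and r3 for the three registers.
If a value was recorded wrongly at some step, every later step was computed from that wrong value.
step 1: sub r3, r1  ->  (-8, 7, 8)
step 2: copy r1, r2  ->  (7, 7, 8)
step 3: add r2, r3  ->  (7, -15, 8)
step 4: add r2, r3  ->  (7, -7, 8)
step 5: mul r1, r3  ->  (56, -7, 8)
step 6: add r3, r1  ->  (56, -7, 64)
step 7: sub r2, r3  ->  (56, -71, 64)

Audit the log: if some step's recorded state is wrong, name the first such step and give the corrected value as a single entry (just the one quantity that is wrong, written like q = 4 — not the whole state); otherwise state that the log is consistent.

step 3, r2 = 15

step 1: r3 = 0 - -8 = 8 -> no discrepancy
step 2: r1 = 7 -> same as recorded
step 3: r2 = 7 + 8 = 15 -> the entry is off here
First deviation found at step 3; the corrected entry is r2 = 15.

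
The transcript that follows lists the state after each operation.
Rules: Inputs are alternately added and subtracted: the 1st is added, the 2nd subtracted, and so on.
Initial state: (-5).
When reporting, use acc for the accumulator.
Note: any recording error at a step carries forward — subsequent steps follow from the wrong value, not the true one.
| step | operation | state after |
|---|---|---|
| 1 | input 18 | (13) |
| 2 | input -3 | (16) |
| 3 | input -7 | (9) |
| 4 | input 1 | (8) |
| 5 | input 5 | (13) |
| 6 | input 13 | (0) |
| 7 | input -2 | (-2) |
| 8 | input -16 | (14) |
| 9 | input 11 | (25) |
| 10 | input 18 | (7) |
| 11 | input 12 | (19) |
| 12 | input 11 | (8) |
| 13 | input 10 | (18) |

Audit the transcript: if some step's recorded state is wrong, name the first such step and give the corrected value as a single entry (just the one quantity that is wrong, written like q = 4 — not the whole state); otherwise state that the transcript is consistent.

1. acc = -5 + 18 = 13 (verified)
2. acc = 13 - -3 = 16 (verified)
3. acc = 16 + -7 = 9 (no discrepancy)
4. acc = 9 - 1 = 8 (consistent with the transcript)
5. acc = 8 + 5 = 13 (agrees with the transcript)
6. acc = 13 - 13 = 0 (in agreement)
7. acc = 0 + -2 = -2 (no discrepancy)
8. acc = -2 - -16 = 14 (exactly as logged)
9. acc = 14 + 11 = 25 (consistent with the transcript)
10. acc = 25 - 18 = 7 (no discrepancy)
11. acc = 7 + 12 = 19 (matches)
12. acc = 19 - 11 = 8 (confirmed correct)
13. acc = 8 + 10 = 18 (confirmed correct)
Each recorded entry agrees with the recomputation.

no error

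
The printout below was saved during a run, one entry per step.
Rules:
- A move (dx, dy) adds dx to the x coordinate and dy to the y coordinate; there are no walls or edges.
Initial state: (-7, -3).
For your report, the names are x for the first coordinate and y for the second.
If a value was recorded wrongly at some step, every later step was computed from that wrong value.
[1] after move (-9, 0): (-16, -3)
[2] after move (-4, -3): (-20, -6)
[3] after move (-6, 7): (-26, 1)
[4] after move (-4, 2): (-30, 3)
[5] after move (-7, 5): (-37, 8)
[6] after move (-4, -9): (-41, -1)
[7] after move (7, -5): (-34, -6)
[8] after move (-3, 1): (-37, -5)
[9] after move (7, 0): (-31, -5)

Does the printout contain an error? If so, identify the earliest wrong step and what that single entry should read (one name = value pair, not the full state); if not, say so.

Step 1: x = -7 + (-9) = -16, y = -3 + (0) = -3 — no discrepancy.
Step 2: x = -16 + (-4) = -20, y = -3 + (-3) = -6 — confirmed correct.
Step 3: x = -20 + (-6) = -26, y = -6 + (7) = 1 — consistent with the printout.
Step 4: x = -26 + (-4) = -30, y = 1 + (2) = 3 — agrees with the printout.
Step 5: x = -30 + (-7) = -37, y = 3 + (5) = 8 — agrees with the printout.
Step 6: x = -37 + (-4) = -41, y = 8 + (-9) = -1 — no discrepancy.
Step 7: x = -41 + (7) = -34, y = -1 + (-5) = -6 — matches.
Step 8: x = -34 + (-3) = -37, y = -6 + (1) = -5 — checks out.
Step 9: x = -37 + (7) = -30, y = -5 + (0) = -5 — the printout disagrees here.
So the first discrepancy is step 9, where the right value is x = -30.

step 9, x = -30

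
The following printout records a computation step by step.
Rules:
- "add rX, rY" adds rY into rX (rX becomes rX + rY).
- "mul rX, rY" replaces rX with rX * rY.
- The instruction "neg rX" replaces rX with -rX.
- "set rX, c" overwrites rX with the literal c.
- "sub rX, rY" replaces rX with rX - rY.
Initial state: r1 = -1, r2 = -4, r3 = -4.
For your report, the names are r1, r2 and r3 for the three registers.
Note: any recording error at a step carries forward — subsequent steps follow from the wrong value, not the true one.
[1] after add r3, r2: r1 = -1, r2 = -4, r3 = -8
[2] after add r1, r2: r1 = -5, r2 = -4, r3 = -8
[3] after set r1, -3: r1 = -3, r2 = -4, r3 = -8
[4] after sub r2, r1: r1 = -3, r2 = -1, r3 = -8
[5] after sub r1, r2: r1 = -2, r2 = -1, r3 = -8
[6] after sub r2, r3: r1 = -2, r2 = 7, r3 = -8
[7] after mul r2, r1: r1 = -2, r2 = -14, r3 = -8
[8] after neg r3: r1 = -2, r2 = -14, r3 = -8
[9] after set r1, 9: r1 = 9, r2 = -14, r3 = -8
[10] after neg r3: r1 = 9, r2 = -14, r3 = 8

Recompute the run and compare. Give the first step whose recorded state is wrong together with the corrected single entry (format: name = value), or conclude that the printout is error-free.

step 1: r3 = -4 + -4 = -8 -> matches
step 2: r1 = -1 + -4 = -5 -> confirmed correct
step 3: r1 = -3 -> confirmed correct
step 4: r2 = -4 - -3 = -1 -> no discrepancy
step 5: r1 = -3 - -1 = -2 -> exactly as logged
step 6: r2 = -1 - -8 = 7 -> matches
step 7: r2 = 7 * -2 = -14 -> exactly as logged
step 8: r3 = -(-8) = 8 -> the entry is off here
The audit stops at step 8: the recorded entry is wrong and should be r3 = 8.

step 8, r3 = 8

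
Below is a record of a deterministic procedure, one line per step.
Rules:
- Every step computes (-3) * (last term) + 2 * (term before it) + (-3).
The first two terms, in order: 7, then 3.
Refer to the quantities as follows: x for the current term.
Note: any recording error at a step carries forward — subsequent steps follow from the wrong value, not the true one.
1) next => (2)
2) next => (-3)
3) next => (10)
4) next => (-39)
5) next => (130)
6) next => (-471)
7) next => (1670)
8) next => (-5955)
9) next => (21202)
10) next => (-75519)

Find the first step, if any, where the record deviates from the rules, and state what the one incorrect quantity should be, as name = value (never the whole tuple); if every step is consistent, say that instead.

step 5, x = 134

1. x = -3*(3) + (2)*(7) + (-3) = 2 (in agreement)
2. x = -3*(2) + (2)*(3) + (-3) = -3 (same as recorded)
3. x = -3*(-3) + (2)*(2) + (-3) = 10 (no discrepancy)
4. x = -3*(10) + (2)*(-3) + (-3) = -39 (no discrepancy)
5. x = -3*(-39) + (2)*(10) + (-3) = 134 (this is not what the record shows)
The earliest wrong entry is at step 5: it should read x = 134.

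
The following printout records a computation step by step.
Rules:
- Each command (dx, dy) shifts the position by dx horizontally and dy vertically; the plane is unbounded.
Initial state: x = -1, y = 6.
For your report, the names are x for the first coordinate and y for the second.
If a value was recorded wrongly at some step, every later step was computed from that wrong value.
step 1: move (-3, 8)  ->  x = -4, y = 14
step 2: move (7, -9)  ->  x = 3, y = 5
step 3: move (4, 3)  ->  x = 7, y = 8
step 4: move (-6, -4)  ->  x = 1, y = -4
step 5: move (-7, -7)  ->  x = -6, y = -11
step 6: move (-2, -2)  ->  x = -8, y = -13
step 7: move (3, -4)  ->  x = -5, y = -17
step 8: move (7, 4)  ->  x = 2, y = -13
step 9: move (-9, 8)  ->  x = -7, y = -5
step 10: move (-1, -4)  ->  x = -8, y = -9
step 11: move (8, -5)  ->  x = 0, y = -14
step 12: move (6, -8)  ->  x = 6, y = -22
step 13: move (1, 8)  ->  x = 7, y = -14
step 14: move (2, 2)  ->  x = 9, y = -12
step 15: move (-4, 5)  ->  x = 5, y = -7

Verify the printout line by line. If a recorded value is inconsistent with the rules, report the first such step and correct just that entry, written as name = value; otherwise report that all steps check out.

step 4, y = 4

Recomputing the run from the initial state:
step 1: x = -4, y = 14
step 2: x = 3, y = 5
step 3: x = 7, y = 8
step 4: x = 1, y = 4
step 5: x = -6, y = -3
step 6: x = -8, y = -5
step 7: x = -5, y = -9
step 8: x = 2, y = -5
step 9: x = -7, y = 3
step 10: x = -8, y = -1
step 11: x = 0, y = -6
step 12: x = 6, y = -14
step 13: x = 7, y = -6
step 14: x = 9, y = -4
step 15: x = 5, y = 1
The first disagreement with the printout is at step 4, where the value should be y = 4.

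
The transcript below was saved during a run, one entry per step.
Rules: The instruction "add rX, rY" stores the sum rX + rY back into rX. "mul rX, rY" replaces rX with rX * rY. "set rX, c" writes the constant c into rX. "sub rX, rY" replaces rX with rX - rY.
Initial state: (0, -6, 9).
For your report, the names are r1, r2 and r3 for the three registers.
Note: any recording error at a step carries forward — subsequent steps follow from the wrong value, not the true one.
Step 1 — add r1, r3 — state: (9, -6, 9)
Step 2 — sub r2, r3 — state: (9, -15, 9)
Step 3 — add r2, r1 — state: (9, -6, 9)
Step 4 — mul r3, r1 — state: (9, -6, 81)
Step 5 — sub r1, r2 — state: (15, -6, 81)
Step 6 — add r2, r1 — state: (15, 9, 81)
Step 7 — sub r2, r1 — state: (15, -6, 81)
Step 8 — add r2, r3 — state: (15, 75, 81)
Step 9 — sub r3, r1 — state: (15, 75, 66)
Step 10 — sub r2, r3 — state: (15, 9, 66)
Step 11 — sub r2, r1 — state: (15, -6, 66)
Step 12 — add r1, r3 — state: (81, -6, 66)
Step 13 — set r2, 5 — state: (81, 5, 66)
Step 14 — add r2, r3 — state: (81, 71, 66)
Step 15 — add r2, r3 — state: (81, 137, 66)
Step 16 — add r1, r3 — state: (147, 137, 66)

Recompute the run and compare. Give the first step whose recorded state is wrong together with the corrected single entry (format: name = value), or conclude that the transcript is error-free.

no error

step 1: r1 = 0 + 9 = 9 -> no discrepancy
step 2: r2 = -6 - 9 = -15 -> agrees with the transcript
step 3: r2 = -15 + 9 = -6 -> consistent with the transcript
step 4: r3 = 9 * 9 = 81 -> exactly as logged
step 5: r1 = 9 - -6 = 15 -> confirmed correct
step 6: r2 = -6 + 15 = 9 -> no discrepancy
step 7: r2 = 9 - 15 = -6 -> same as recorded
step 8: r2 = -6 + 81 = 75 -> same as recorded
step 9: r3 = 81 - 15 = 66 -> checks out
step 10: r2 = 75 - 66 = 9 -> confirmed correct
step 11: r2 = 9 - 15 = -6 -> consistent with the transcript
step 12: r1 = 15 + 66 = 81 -> matches
step 13: r2 = 5 -> same as recorded
step 14: r2 = 5 + 66 = 71 -> verified
step 15: r2 = 71 + 66 = 137 -> same as recorded
step 16: r1 = 81 + 66 = 147 -> in agreement
No step deviates from the rules.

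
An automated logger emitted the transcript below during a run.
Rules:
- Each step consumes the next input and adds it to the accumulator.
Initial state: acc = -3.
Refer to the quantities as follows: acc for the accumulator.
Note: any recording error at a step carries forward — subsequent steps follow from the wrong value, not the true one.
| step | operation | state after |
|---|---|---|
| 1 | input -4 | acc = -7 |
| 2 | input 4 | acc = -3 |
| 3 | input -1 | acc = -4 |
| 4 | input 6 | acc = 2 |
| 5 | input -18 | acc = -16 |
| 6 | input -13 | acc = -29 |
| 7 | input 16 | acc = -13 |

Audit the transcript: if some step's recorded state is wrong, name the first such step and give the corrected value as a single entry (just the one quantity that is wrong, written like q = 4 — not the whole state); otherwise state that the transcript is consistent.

step 1: acc = -3 + -4 = -7 -> in agreement
step 2: acc = -7 + 4 = -3 -> verified
step 3: acc = -3 + -1 = -4 -> same as recorded
step 4: acc = -4 + 6 = 2 -> matches
step 5: acc = 2 + -18 = -16 -> consistent with the transcript
step 6: acc = -16 + -13 = -29 -> checks out
step 7: acc = -29 + 16 = -13 -> consistent with the transcript
The whole run recomputes cleanly — no discrepancies.

no error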